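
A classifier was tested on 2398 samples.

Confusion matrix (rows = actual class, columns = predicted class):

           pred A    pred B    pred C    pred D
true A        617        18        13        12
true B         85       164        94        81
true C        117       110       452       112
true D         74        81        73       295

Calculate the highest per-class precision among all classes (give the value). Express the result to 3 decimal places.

Per-class precision (TP/(TP+FP)):
  A: TP=617, FP=85+117+74=276 → 617/893 = 0.6909
  B: TP=164, FP=18+110+81=209 → 164/373 = 0.4397
  C: TP=452, FP=13+94+73=180 → 452/632 = 0.7152
  D: TP=295, FP=12+81+112=205 → 295/500 = 0.5900
Highest is class 'C' with precision = 0.715.

0.715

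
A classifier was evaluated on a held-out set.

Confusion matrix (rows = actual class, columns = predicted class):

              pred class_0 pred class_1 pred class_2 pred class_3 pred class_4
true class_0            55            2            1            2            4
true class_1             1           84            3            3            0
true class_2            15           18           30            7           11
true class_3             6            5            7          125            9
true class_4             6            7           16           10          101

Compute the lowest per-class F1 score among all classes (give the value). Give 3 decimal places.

Per-class F1 score (2·TP/(2·TP+FP+FN)):
  class_0: TP=55, FP=1+15+6+6=28, FN=2+1+2+4=9 → 110/147 = 0.7483
  class_1: TP=84, FP=2+18+5+7=32, FN=1+3+3+0=7 → 168/207 = 0.8116
  class_2: TP=30, FP=1+3+7+16=27, FN=15+18+7+11=51 → 60/138 = 0.4348
  class_3: TP=125, FP=2+3+7+10=22, FN=6+5+7+9=27 → 250/299 = 0.8361
  class_4: TP=101, FP=4+0+11+9=24, FN=6+7+16+10=39 → 202/265 = 0.7623
Lowest is class 'class_2' with F1 score = 0.435.

0.435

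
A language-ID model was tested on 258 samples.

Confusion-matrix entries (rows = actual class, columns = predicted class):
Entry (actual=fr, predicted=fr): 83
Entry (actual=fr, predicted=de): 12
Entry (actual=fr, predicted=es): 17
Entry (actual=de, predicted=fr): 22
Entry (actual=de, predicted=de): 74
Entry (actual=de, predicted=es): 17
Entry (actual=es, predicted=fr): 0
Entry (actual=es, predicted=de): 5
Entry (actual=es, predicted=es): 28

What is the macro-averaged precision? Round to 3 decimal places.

Per-class precision (TP/(TP+FP)):
  fr: TP=83, FP=22+0=22 → 83/105 = 0.7905
  de: TP=74, FP=12+5=17 → 74/91 = 0.8132
  es: TP=28, FP=17+17=34 → 28/62 = 0.4516
Macro-precision = mean = (0.7905 + 0.8132 + 0.4516) / 3 = 0.685

0.685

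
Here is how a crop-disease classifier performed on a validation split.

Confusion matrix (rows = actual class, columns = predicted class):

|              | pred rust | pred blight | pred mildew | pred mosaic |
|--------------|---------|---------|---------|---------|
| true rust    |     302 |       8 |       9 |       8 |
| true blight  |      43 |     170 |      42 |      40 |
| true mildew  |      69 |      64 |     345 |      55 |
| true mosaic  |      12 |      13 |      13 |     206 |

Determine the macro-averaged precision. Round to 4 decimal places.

0.7214

Per-class precision (TP/(TP+FP)):
  rust: TP=302, FP=43+69+12=124 → 302/426 = 0.70892
  blight: TP=170, FP=8+64+13=85 → 170/255 = 0.66667
  mildew: TP=345, FP=9+42+13=64 → 345/409 = 0.84352
  mosaic: TP=206, FP=8+40+55=103 → 206/309 = 0.66667
Macro-precision = mean = (0.70892 + 0.66667 + 0.84352 + 0.66667) / 4 = 0.7214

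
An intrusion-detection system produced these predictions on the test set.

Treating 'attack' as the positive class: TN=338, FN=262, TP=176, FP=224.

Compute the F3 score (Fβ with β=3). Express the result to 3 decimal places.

Fβ = (1+β²)·TP / ((1+β²)·TP + β²·FN + FP), with β²=9
= 10·176 / (10·176 + 9·262 + 224) = 0.405

0.405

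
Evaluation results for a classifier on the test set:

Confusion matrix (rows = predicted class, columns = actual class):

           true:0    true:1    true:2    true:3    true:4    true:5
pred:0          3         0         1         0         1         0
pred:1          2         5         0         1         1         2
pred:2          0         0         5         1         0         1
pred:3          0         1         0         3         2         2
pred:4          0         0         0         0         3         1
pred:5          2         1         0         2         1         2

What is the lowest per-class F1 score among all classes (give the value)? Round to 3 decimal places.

0.250

Per-class F1 score (2·TP/(2·TP+FP+FN)):
  0: TP=3, FP=0+1+0+1+0=2, FN=2+0+0+0+2=4 → 6/12 = 0.5000
  1: TP=5, FP=2+0+1+1+2=6, FN=0+0+1+0+1=2 → 10/18 = 0.5556
  2: TP=5, FP=0+0+1+0+1=2, FN=1+0+0+0+0=1 → 10/13 = 0.7692
  3: TP=3, FP=0+1+0+2+2=5, FN=0+1+1+0+2=4 → 6/15 = 0.4000
  4: TP=3, FP=0+0+0+0+1=1, FN=1+1+0+2+1=5 → 6/12 = 0.5000
  5: TP=2, FP=2+1+0+2+1=6, FN=0+2+1+2+1=6 → 4/16 = 0.2500
Lowest is class '5' with F1 score = 0.250.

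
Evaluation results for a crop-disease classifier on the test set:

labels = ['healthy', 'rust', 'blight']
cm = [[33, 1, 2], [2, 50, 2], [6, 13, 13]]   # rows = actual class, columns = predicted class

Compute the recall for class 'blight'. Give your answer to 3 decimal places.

0.406

One-vs-rest for 'blight': TP = diagonal; FP = other classes predicted 'blight'; FN = 'blight' predicted as other.
recall = TP/(TP+FN).
blight: TP=13, FN=6+13=19 → 13/32 = 0.4063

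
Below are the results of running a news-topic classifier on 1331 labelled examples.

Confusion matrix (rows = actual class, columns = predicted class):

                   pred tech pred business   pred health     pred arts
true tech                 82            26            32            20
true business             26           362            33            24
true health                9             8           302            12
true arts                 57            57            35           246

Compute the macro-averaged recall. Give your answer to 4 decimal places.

0.7153

Per-class recall (TP/(TP+FN)):
  tech: TP=82, FN=26+32+20=78 → 82/160 = 0.51250
  business: TP=362, FN=26+33+24=83 → 362/445 = 0.81348
  health: TP=302, FN=9+8+12=29 → 302/331 = 0.91239
  arts: TP=246, FN=57+57+35=149 → 246/395 = 0.62278
Macro-recall = mean = (0.51250 + 0.81348 + 0.91239 + 0.62278) / 4 = 0.7153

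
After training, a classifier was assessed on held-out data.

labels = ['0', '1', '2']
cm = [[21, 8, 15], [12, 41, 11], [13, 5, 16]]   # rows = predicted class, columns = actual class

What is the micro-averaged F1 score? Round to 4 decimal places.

0.5493

Micro-averaging pools counts across classes: ΣTP=78, ΣFP=64, ΣFN=64.
Micro-F1 score = 2·TP/(2·TP+FP+FN) on pooled counts = 0.5493 (equals overall accuracy in single-label multiclass).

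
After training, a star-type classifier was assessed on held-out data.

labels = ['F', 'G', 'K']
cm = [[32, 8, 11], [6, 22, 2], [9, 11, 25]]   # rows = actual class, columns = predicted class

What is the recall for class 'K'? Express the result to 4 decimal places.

0.5556

Take TP from the diagonal, FP from the rest of the 'K' prediction marginal, FN from the rest of the 'K' actual marginal.
recall = TP/(TP+FN).
K: TP=25, FN=9+11=20 → 25/45 = 0.55556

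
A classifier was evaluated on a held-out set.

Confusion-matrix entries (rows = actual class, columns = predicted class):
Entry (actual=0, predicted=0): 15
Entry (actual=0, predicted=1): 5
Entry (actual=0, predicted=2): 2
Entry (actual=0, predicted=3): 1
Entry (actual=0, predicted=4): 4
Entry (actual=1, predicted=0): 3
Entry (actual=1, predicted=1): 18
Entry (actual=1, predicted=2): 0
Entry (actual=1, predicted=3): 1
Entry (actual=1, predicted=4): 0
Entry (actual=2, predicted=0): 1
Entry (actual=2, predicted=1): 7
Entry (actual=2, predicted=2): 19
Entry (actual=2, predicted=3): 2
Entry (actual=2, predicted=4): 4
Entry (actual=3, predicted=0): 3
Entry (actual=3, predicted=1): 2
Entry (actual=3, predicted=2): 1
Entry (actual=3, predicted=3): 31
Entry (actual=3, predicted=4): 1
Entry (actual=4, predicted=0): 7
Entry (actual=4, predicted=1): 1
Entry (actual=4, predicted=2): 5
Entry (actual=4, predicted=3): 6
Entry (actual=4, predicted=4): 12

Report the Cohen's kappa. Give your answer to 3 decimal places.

0.535

Observed agreement pₒ = trace/N = 95/151 = 0.6291
Expected agreement pₑ = Σ (rowᵢ·colᵢ)/N² = (27·29 + 22·33 + 33·27 + 38·41 + 31·21)/151² = 0.2021
κ = (pₒ − pₑ)/(1 − pₑ) = (0.6291 − 0.2021)/(1 − 0.2021) = 0.535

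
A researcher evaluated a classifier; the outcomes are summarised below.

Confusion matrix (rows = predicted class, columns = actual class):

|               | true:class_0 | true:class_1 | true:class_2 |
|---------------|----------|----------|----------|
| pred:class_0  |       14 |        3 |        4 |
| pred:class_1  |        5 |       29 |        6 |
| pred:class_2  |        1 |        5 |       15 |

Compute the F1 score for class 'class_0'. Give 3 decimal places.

One-vs-rest for 'class_0': TP = diagonal; FP = other classes predicted 'class_0'; FN = 'class_0' predicted as other.
F1 score = 2·TP/(2·TP+FP+FN).
class_0: TP=14, FP=3+4=7, FN=5+1=6 → 28/41 = 0.6829

0.683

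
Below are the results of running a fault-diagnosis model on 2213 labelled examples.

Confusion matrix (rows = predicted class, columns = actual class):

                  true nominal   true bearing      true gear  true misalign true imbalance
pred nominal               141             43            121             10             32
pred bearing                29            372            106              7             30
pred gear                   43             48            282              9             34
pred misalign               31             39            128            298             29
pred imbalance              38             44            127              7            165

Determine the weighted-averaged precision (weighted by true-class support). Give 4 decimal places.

Per-class precision (TP/(TP+FP)):
  nominal: TP=141, FP=43+121+10+32=206 → 141/347 = 0.40634
  bearing: TP=372, FP=29+106+7+30=172 → 372/544 = 0.68382
  gear: TP=282, FP=43+48+9+34=134 → 282/416 = 0.67788
  misalign: TP=298, FP=31+39+128+29=227 → 298/525 = 0.56762
  imbalance: TP=165, FP=38+44+127+7=216 → 165/381 = 0.43307
Weighted-precision = Σ (supportᵢ/N)·precisionᵢ with N=2213: (282/2213)·0.40634 + (546/2213)·0.68382 + (764/2213)·0.67788 + (331/2213)·0.56762 + (290/2213)·0.43307 = 0.5962

0.5962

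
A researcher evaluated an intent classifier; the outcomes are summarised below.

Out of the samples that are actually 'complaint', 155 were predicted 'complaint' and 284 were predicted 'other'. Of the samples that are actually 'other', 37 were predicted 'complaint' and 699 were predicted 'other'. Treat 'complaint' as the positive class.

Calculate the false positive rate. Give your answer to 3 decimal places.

0.050

FPR = FP/(FP+TN) = 37/(37+699) = 0.050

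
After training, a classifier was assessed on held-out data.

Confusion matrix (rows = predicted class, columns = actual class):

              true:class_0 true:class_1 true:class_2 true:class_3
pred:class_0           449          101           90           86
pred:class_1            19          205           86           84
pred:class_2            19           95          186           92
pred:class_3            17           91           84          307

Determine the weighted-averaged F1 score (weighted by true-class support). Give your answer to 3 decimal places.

0.557

Per-class F1 score (2·TP/(2·TP+FP+FN)):
  class_0: TP=449, FP=101+90+86=277, FN=19+19+17=55 → 898/1230 = 0.7301
  class_1: TP=205, FP=19+86+84=189, FN=101+95+91=287 → 410/886 = 0.4628
  class_2: TP=186, FP=19+95+92=206, FN=90+86+84=260 → 372/838 = 0.4439
  class_3: TP=307, FP=17+91+84=192, FN=86+84+92=262 → 614/1068 = 0.5749
Weighted-F1 score = Σ (supportᵢ/N)·F1 scoreᵢ with N=2011: (504/2011)·0.7301 + (492/2011)·0.4628 + (446/2011)·0.4439 + (569/2011)·0.5749 = 0.557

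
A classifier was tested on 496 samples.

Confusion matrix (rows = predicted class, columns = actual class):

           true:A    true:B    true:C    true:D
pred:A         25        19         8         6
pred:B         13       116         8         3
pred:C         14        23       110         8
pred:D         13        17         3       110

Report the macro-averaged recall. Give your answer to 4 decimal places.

0.6916

Per-class recall (TP/(TP+FN)):
  A: TP=25, FN=13+14+13=40 → 25/65 = 0.38462
  B: TP=116, FN=19+23+17=59 → 116/175 = 0.66286
  C: TP=110, FN=8+8+3=19 → 110/129 = 0.85271
  D: TP=110, FN=6+3+8=17 → 110/127 = 0.86614
Macro-recall = mean = (0.38462 + 0.66286 + 0.85271 + 0.86614) / 4 = 0.6916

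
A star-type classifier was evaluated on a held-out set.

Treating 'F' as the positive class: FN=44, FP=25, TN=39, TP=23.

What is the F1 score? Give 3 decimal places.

0.400

Precision = TP/(TP+FP) = 23/48 = 0.4792
Recall = TP/(TP+FN) = 23/67 = 0.3433
F1 = 2·TP/(2·TP+FP+FN) = 46/115 = 0.400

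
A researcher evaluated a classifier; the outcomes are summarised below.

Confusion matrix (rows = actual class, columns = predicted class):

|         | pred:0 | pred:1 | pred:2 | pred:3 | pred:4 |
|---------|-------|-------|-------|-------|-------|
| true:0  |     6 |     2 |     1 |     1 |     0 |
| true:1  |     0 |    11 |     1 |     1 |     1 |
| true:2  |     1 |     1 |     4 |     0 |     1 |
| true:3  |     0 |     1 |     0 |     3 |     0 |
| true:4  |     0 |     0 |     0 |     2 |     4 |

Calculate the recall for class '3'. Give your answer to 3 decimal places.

0.750

One-vs-rest for '3': TP = diagonal; FP = other classes predicted '3'; FN = '3' predicted as other.
recall = TP/(TP+FN).
3: TP=3, FN=0+1+0+0=1 → 3/4 = 0.7500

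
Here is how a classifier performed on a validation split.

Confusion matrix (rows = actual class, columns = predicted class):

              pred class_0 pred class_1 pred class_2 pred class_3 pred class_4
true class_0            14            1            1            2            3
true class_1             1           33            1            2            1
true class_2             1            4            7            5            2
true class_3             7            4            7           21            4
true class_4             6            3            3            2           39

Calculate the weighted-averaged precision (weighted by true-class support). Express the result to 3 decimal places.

Per-class precision (TP/(TP+FP)):
  class_0: TP=14, FP=1+1+7+6=15 → 14/29 = 0.4828
  class_1: TP=33, FP=1+4+4+3=12 → 33/45 = 0.7333
  class_2: TP=7, FP=1+1+7+3=12 → 7/19 = 0.3684
  class_3: TP=21, FP=2+2+5+2=11 → 21/32 = 0.6563
  class_4: TP=39, FP=3+1+2+4=10 → 39/49 = 0.7959
Weighted-precision = Σ (supportᵢ/N)·precisionᵢ with N=174: (21/174)·0.4828 + (38/174)·0.7333 + (19/174)·0.3684 + (43/174)·0.6563 + (53/174)·0.7959 = 0.663

0.663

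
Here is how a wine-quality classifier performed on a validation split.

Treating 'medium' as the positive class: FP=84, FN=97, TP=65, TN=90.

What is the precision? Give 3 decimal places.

0.436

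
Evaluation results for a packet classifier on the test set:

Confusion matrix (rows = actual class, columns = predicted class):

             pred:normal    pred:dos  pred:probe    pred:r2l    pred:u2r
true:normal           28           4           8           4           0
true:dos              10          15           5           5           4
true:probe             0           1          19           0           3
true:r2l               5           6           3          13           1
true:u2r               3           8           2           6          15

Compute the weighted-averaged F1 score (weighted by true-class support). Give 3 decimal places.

Per-class F1 score (2·TP/(2·TP+FP+FN)):
  normal: TP=28, FP=10+0+5+3=18, FN=4+8+4+0=16 → 56/90 = 0.6222
  dos: TP=15, FP=4+1+6+8=19, FN=10+5+5+4=24 → 30/73 = 0.4110
  probe: TP=19, FP=8+5+3+2=18, FN=0+1+0+3=4 → 38/60 = 0.6333
  r2l: TP=13, FP=4+5+0+6=15, FN=5+6+3+1=15 → 26/56 = 0.4643
  u2r: TP=15, FP=0+4+3+1=8, FN=3+8+2+6=19 → 30/57 = 0.5263
Weighted-F1 score = Σ (supportᵢ/N)·F1 scoreᵢ with N=168: (44/168)·0.6222 + (39/168)·0.4110 + (23/168)·0.6333 + (28/168)·0.4643 + (34/168)·0.5263 = 0.529

0.529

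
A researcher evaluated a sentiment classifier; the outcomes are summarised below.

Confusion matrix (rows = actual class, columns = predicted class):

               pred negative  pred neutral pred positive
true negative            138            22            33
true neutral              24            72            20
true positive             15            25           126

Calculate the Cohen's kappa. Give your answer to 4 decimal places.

Observed agreement pₒ = trace/N = 336/475 = 0.70737
Expected agreement pₑ = Σ (rowᵢ·colᵢ)/N² = (193·177 + 116·119 + 166·179)/475² = 0.34428
κ = (pₒ − pₑ)/(1 − pₑ) = (0.70737 − 0.34428)/(1 − 0.34428) = 0.5537

0.5537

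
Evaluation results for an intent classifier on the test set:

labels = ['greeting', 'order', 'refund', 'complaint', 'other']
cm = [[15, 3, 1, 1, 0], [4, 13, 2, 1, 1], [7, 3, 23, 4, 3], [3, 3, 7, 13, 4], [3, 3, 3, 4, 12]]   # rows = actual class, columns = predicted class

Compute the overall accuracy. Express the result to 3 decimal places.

Accuracy = trace / total = (15+13+23+13+12=76) / 136 = 76/136 = 0.559

0.559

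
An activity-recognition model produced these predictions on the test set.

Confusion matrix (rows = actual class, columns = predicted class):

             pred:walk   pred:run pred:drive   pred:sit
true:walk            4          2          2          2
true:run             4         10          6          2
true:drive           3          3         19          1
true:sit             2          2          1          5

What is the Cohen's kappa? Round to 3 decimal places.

0.380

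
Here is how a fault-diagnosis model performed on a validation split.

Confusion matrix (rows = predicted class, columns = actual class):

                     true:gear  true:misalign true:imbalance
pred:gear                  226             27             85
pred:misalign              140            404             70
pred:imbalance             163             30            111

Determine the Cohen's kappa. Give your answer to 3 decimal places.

0.375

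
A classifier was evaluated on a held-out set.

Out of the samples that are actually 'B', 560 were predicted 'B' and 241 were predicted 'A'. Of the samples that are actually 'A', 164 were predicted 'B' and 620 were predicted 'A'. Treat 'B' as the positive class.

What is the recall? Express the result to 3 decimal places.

0.699

Recall = TP/(TP+FN) = 560/(560+241) = 560/801 = 0.699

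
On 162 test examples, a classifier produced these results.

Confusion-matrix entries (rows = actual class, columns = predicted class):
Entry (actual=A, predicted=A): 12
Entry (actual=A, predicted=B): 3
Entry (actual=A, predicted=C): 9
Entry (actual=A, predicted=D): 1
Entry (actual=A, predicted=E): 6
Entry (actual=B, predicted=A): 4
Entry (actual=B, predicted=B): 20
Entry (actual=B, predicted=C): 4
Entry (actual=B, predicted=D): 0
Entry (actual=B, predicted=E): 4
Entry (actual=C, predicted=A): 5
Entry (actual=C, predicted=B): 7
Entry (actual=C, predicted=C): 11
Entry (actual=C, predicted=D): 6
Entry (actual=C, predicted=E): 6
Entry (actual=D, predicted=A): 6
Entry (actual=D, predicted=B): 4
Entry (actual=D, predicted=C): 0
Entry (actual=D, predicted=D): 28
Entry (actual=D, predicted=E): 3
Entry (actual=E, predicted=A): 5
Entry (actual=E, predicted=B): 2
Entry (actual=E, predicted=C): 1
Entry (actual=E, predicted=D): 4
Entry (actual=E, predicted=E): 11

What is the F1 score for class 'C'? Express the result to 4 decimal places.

0.3667

Take TP from the diagonal, FP from the rest of the 'C' prediction marginal, FN from the rest of the 'C' actual marginal.
F1 score = 2·TP/(2·TP+FP+FN).
C: TP=11, FP=9+4+0+1=14, FN=5+7+6+6=24 → 22/60 = 0.36667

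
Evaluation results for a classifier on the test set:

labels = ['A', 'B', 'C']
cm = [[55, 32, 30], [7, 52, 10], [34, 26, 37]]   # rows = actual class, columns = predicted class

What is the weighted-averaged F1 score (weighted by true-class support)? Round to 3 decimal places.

0.501

Per-class F1 score (2·TP/(2·TP+FP+FN)):
  A: TP=55, FP=7+34=41, FN=32+30=62 → 110/213 = 0.5164
  B: TP=52, FP=32+26=58, FN=7+10=17 → 104/179 = 0.5810
  C: TP=37, FP=30+10=40, FN=34+26=60 → 74/174 = 0.4253
Weighted-F1 score = Σ (supportᵢ/N)·F1 scoreᵢ with N=283: (117/283)·0.5164 + (69/283)·0.5810 + (97/283)·0.4253 = 0.501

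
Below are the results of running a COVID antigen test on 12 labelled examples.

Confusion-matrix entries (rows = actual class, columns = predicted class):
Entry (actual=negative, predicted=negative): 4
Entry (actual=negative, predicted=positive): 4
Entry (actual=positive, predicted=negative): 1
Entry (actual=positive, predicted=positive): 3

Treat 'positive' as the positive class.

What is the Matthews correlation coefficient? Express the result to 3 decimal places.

MCC = (TP·TN − FP·FN) / √((TP+FP)(TP+FN)(TN+FP)(TN+FN))
Numerator = 3·4 − 4·1 = 8
Denominator = √(7·4·8·5) = √1120 = 33.4664
MCC = 8 / 33.4664 = 0.239

0.239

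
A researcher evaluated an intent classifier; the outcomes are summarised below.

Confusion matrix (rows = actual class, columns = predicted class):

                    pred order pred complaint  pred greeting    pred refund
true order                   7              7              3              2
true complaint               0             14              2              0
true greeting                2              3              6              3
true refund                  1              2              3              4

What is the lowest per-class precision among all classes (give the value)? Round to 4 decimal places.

0.4286

Per-class precision (TP/(TP+FP)):
  order: TP=7, FP=0+2+1=3 → 7/10 = 0.70000
  complaint: TP=14, FP=7+3+2=12 → 14/26 = 0.53846
  greeting: TP=6, FP=3+2+3=8 → 6/14 = 0.42857
  refund: TP=4, FP=2+0+3=5 → 4/9 = 0.44444
Lowest is class 'greeting' with precision = 0.4286.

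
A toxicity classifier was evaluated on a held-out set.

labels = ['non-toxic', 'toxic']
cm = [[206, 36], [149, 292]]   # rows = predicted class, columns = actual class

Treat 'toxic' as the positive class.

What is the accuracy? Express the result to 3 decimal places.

Accuracy = (TP+TN)/N = (292+206)/683 = 0.729

0.729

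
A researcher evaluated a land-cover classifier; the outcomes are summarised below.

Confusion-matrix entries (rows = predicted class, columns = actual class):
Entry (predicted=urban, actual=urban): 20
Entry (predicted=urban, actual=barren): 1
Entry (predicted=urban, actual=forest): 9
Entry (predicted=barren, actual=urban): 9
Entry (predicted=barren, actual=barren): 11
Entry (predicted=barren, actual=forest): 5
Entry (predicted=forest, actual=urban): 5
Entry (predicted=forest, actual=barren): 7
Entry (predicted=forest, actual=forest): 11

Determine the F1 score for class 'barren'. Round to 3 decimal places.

One-vs-rest for 'barren': TP = diagonal; FP = other classes predicted 'barren'; FN = 'barren' predicted as other.
F1 score = 2·TP/(2·TP+FP+FN).
barren: TP=11, FP=9+5=14, FN=1+7=8 → 22/44 = 0.5000

0.500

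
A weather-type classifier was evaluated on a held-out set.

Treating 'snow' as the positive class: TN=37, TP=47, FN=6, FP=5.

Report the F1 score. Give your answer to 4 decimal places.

0.8952

Precision = TP/(TP+FP) = 47/52 = 0.9038
Recall = TP/(TP+FN) = 47/53 = 0.8868
F1 = 2·TP/(2·TP+FP+FN) = 94/105 = 0.8952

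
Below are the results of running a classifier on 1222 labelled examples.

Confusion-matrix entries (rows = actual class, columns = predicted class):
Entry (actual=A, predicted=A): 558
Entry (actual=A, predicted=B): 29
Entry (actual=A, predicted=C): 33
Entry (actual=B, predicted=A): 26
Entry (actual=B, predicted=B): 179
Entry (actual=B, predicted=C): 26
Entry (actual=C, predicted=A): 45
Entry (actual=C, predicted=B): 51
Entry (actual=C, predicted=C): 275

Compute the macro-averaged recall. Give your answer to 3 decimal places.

Per-class recall (TP/(TP+FN)):
  A: TP=558, FN=29+33=62 → 558/620 = 0.9000
  B: TP=179, FN=26+26=52 → 179/231 = 0.7749
  C: TP=275, FN=45+51=96 → 275/371 = 0.7412
Macro-recall = mean = (0.9000 + 0.7749 + 0.7412) / 3 = 0.805

0.805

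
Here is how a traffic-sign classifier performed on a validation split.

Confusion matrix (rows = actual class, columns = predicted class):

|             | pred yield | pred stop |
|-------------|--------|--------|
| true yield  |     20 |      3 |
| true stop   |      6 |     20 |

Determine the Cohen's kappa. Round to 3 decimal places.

Observed agreement pₒ = trace/N = 40/49 = 0.8163
Expected agreement pₑ = Σ (rowᵢ·colᵢ)/N² = (23·26 + 26·23)/49² = 0.4981
κ = (pₒ − pₑ)/(1 − pₑ) = (0.8163 − 0.4981)/(1 − 0.4981) = 0.634

0.634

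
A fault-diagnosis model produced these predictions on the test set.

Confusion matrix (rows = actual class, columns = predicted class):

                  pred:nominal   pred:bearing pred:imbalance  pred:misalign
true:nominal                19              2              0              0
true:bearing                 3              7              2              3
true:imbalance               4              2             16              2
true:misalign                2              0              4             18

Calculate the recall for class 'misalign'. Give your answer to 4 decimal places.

0.7500

Take TP from the diagonal, FP from the rest of the 'misalign' prediction marginal, FN from the rest of the 'misalign' actual marginal.
recall = TP/(TP+FN).
misalign: TP=18, FN=2+0+4=6 → 18/24 = 0.75000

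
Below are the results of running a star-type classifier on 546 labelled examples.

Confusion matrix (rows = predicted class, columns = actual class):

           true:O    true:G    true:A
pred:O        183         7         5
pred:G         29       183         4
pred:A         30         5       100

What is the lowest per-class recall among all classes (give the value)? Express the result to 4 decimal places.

Per-class recall (TP/(TP+FN)):
  O: TP=183, FN=29+30=59 → 183/242 = 0.75620
  G: TP=183, FN=7+5=12 → 183/195 = 0.93846
  A: TP=100, FN=5+4=9 → 100/109 = 0.91743
Lowest is class 'O' with recall = 0.7562.

0.7562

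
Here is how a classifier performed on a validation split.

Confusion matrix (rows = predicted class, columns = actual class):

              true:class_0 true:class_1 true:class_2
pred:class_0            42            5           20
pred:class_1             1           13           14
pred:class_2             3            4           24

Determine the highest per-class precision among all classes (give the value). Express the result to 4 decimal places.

0.7742

Per-class precision (TP/(TP+FP)):
  class_0: TP=42, FP=5+20=25 → 42/67 = 0.62687
  class_1: TP=13, FP=1+14=15 → 13/28 = 0.46429
  class_2: TP=24, FP=3+4=7 → 24/31 = 0.77419
Highest is class 'class_2' with precision = 0.7742.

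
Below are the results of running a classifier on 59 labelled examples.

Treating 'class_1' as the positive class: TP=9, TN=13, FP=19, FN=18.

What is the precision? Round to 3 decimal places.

Precision = TP/(TP+FP) = 9/(9+19) = 9/28 = 0.321

0.321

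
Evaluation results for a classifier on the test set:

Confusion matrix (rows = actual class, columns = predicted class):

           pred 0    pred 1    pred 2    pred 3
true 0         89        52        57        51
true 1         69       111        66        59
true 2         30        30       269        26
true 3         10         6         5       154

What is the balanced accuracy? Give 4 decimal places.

0.5898

Balanced accuracy = mean of per-class recall.
  0: recall = 89/249 = 0.35743
  1: recall = 111/305 = 0.36393
  2: recall = 269/355 = 0.75775
  3: recall = 154/175 = 0.88000
Mean = (0.35743 + 0.36393 + 0.75775 + 0.88000) / 4 = 0.5898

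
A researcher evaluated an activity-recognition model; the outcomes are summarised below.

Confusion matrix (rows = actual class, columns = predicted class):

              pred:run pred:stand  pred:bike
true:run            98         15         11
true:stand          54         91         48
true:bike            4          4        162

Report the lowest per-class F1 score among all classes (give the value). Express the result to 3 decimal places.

Per-class F1 score (2·TP/(2·TP+FP+FN)):
  run: TP=98, FP=54+4=58, FN=15+11=26 → 196/280 = 0.7000
  stand: TP=91, FP=15+4=19, FN=54+48=102 → 182/303 = 0.6007
  bike: TP=162, FP=11+48=59, FN=4+4=8 → 324/391 = 0.8286
Lowest is class 'stand' with F1 score = 0.601.

0.601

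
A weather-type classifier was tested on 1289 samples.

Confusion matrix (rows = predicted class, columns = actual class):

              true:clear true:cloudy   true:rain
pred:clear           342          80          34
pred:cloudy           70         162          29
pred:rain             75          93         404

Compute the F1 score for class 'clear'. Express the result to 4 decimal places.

Treat 'clear' as positive and all other classes as negative.
F1 score = 2·TP/(2·TP+FP+FN).
clear: TP=342, FP=80+34=114, FN=70+75=145 → 684/943 = 0.72534

0.7253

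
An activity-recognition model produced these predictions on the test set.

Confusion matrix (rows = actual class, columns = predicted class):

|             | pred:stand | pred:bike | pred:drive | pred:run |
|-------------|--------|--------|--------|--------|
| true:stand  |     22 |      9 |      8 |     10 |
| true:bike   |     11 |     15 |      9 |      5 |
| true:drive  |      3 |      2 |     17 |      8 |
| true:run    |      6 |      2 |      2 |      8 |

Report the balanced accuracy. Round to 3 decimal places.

0.459

Balanced accuracy = mean of per-class recall.
  stand: recall = 22/49 = 0.4490
  bike: recall = 15/40 = 0.3750
  drive: recall = 17/30 = 0.5667
  run: recall = 8/18 = 0.4444
Mean = (0.4490 + 0.3750 + 0.5667 + 0.4444) / 4 = 0.459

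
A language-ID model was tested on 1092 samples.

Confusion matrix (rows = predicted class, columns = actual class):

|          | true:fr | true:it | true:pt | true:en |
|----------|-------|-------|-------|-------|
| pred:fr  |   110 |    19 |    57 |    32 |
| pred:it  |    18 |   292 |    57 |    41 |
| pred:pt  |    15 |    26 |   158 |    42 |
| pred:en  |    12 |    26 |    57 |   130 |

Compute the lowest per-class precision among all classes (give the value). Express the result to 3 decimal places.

Per-class precision (TP/(TP+FP)):
  fr: TP=110, FP=19+57+32=108 → 110/218 = 0.5046
  it: TP=292, FP=18+57+41=116 → 292/408 = 0.7157
  pt: TP=158, FP=15+26+42=83 → 158/241 = 0.6556
  en: TP=130, FP=12+26+57=95 → 130/225 = 0.5778
Lowest is class 'fr' with precision = 0.505.

0.505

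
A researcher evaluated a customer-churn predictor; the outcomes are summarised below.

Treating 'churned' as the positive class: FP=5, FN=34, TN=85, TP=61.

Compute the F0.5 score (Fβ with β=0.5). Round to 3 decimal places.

0.850

Fβ = (1+β²)·TP / ((1+β²)·TP + β²·FN + FP), with β²=1/4
= 1.25·61 / (1.25·61 + 0.25·34 + 5) = 0.850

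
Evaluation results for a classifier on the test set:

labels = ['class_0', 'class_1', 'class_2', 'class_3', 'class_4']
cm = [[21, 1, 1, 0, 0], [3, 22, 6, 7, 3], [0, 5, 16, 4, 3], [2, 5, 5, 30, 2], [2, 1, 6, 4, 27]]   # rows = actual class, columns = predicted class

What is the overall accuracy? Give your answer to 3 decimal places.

0.659

Accuracy = trace / total = (21+22+16+30+27=116) / 176 = 116/176 = 0.659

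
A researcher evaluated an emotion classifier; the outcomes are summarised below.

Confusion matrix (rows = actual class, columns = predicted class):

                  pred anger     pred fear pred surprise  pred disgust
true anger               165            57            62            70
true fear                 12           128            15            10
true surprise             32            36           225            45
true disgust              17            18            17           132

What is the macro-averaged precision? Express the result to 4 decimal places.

0.6212

Per-class precision (TP/(TP+FP)):
  anger: TP=165, FP=12+32+17=61 → 165/226 = 0.73009
  fear: TP=128, FP=57+36+18=111 → 128/239 = 0.53556
  surprise: TP=225, FP=62+15+17=94 → 225/319 = 0.70533
  disgust: TP=132, FP=70+10+45=125 → 132/257 = 0.51362
Macro-precision = mean = (0.73009 + 0.53556 + 0.70533 + 0.51362) / 4 = 0.6212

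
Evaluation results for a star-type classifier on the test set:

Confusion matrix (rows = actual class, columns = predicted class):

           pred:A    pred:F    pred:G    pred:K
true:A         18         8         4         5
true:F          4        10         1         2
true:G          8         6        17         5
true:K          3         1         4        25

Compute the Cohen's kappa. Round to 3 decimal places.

Observed agreement pₒ = trace/N = 70/121 = 0.5785
Expected agreement pₑ = Σ (rowᵢ·colᵢ)/N² = (35·33 + 17·25 + 36·26 + 33·37)/121² = 0.2552
κ = (pₒ − pₑ)/(1 − pₑ) = (0.5785 − 0.2552)/(1 − 0.2552) = 0.434

0.434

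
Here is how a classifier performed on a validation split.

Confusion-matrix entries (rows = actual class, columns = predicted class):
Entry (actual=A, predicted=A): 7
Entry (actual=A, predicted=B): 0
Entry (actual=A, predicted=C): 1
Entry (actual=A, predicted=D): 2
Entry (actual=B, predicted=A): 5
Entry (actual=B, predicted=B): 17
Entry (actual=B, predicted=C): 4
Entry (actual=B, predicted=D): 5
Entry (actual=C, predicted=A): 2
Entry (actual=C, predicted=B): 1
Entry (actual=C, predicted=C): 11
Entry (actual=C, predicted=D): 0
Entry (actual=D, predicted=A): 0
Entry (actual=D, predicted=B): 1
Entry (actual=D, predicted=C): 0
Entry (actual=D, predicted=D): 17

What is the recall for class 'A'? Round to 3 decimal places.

Treat 'A' as positive and all other classes as negative.
recall = TP/(TP+FN).
A: TP=7, FN=0+1+2=3 → 7/10 = 0.7000

0.700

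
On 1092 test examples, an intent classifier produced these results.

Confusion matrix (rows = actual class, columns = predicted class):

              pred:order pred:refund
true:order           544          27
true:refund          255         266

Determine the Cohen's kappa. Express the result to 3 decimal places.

0.472

Observed agreement pₒ = trace/N = 810/1092 = 0.7418
Expected agreement pₑ = Σ (rowᵢ·colᵢ)/N² = (571·799 + 521·293)/1092² = 0.5106
κ = (pₒ − pₑ)/(1 − pₑ) = (0.7418 − 0.5106)/(1 − 0.5106) = 0.472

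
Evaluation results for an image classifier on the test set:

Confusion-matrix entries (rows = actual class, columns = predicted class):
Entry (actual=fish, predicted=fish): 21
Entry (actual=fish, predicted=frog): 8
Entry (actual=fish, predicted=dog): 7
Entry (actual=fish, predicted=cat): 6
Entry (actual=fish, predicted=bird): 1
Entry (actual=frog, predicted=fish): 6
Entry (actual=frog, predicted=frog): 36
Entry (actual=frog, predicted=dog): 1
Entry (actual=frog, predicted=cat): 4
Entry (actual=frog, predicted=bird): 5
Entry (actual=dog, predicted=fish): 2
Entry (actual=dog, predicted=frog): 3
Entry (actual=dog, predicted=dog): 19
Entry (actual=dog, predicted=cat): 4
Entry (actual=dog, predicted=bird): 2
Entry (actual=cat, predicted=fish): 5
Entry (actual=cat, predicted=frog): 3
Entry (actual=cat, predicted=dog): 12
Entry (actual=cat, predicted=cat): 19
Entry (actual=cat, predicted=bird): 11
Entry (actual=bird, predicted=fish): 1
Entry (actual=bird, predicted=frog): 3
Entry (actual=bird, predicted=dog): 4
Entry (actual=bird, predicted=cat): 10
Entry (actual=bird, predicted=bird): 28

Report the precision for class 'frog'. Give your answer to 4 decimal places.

0.6792

One-vs-rest for 'frog': TP = diagonal; FP = other classes predicted 'frog'; FN = 'frog' predicted as other.
precision = TP/(TP+FP).
frog: TP=36, FP=8+3+3+3=17 → 36/53 = 0.67925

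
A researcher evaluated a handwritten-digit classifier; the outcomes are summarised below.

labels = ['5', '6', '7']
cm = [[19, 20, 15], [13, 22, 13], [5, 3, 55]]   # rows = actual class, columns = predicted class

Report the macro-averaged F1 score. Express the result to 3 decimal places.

0.548

Per-class F1 score (2·TP/(2·TP+FP+FN)):
  5: TP=19, FP=13+5=18, FN=20+15=35 → 38/91 = 0.4176
  6: TP=22, FP=20+3=23, FN=13+13=26 → 44/93 = 0.4731
  7: TP=55, FP=15+13=28, FN=5+3=8 → 110/146 = 0.7534
Macro-F1 score = mean = (0.4176 + 0.4731 + 0.7534) / 3 = 0.548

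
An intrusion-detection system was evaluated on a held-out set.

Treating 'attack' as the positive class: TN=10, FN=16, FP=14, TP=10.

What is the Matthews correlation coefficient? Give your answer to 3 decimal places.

-0.199

MCC = (TP·TN − FP·FN) / √((TP+FP)(TP+FN)(TN+FP)(TN+FN))
Numerator = 10·10 − 14·16 = -124
Denominator = √(24·26·24·26) = √389376 = 624.0000
MCC = -124 / 624.0000 = -0.199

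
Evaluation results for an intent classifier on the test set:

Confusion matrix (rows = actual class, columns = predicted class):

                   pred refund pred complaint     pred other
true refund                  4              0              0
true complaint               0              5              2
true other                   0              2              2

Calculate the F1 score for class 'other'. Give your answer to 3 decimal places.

0.500

One-vs-rest for 'other': TP = diagonal; FP = other classes predicted 'other'; FN = 'other' predicted as other.
F1 score = 2·TP/(2·TP+FP+FN).
other: TP=2, FP=0+2=2, FN=0+2=2 → 4/8 = 0.5000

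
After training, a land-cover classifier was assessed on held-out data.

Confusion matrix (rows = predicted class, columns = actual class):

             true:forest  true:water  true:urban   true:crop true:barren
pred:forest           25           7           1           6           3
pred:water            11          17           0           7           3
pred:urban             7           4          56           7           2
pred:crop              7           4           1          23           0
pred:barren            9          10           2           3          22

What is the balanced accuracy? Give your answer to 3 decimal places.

0.599

Balanced accuracy = mean of per-class recall.
  forest: recall = 25/59 = 0.4237
  water: recall = 17/42 = 0.4048
  urban: recall = 56/60 = 0.9333
  crop: recall = 23/46 = 0.5000
  barren: recall = 22/30 = 0.7333
Mean = (0.4237 + 0.4048 + 0.9333 + 0.5000 + 0.7333) / 5 = 0.599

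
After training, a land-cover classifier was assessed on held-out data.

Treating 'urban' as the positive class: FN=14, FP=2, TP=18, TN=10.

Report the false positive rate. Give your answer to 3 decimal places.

FPR = FP/(FP+TN) = 2/(2+10) = 0.167

0.167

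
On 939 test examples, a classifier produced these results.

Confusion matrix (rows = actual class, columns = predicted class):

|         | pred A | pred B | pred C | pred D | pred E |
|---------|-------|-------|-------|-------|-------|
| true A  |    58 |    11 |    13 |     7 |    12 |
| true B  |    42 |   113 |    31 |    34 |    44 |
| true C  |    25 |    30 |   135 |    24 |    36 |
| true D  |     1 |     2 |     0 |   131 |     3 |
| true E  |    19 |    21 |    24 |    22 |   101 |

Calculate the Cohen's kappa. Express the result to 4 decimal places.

0.4644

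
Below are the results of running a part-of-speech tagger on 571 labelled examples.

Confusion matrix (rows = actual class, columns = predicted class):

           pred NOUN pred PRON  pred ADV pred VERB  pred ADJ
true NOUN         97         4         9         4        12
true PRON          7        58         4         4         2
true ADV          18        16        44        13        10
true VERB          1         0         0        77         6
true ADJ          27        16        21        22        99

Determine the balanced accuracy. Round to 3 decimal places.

0.686

Balanced accuracy = mean of per-class recall.
  NOUN: recall = 97/126 = 0.7698
  PRON: recall = 58/75 = 0.7733
  ADV: recall = 44/101 = 0.4356
  VERB: recall = 77/84 = 0.9167
  ADJ: recall = 99/185 = 0.5351
Mean = (0.7698 + 0.7733 + 0.4356 + 0.9167 + 0.5351) / 5 = 0.686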